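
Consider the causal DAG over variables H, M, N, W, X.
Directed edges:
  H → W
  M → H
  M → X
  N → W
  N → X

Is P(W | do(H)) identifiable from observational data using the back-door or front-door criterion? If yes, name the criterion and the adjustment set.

desc(H)\{H}={W}; candidates ⊆ {M,N,X}.
∅: H⊥W given ∅ in G with H→· removed — back-door holds.
P(W|do(H)) = P(W|H) — no adjustment needed.

P(W|do(H)): backdoor, adjust for ∅.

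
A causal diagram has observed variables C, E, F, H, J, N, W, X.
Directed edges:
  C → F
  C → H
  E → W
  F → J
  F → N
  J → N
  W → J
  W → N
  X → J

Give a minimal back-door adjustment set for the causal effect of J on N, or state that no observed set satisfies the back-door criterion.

J→N: minimal back-door set {F, W}.

desc(J)\{J}={N}; candidates ⊆ {C,E,F,H,W,X}.
size 0: {}; under {} J still reaches {C,E,F,H,N,W,X} ∋ N.
size 1: {C}, {E}, {F} …(+3); under {C} J still reaches {E,F,N,W,X} ∋ N.
{F,W}: J⊥N given {F,W} in G with J→· removed — back-door holds.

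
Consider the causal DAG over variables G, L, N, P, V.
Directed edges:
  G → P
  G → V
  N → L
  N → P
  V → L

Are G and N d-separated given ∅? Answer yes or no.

Bayes-Ball from G | ∅ reaches {L,P,V}.
N ∉ reach(G|∅) ⇒ G ⊥ N | ∅.

Yes — G ⊥ N | ∅.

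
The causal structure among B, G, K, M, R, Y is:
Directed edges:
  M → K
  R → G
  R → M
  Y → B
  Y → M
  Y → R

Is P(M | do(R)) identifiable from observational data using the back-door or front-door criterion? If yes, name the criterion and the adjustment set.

desc(R)\{R}={G,K,M}; candidates ⊆ {B,Y}.
size 0: {}; under {} R still reaches {B,K,M,Y} ∋ M.
{Y}: R⊥M given {Y} in G with R→· removed — back-door holds.
P(M|do(R)) = Σ_{Y} P(M|R,Y)·P(Y).

P(M|do(R)): backdoor, adjust for {Y}.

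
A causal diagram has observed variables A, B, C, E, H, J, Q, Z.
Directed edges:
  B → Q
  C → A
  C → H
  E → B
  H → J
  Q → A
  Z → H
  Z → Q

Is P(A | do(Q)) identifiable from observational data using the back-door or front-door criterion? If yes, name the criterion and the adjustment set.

P(A|do(Q)): backdoor, adjust for ∅.

desc(Q)\{Q}={A}; candidates ⊆ {B,C,E,H,J,Z}.
∅: Q⊥A given ∅ in G with Q→· removed — back-door holds.
P(A|do(Q)) = P(A|Q) — no adjustment needed.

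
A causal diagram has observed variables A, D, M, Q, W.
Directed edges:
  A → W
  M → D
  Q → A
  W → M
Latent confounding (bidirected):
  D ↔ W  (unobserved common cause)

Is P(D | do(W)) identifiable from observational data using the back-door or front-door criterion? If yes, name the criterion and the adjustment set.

P(D|do(W)): frontdoor, adjust for {M}.

desc(W)\{W}={D,M}; candidates ⊆ {A,Q}.
W↔D: latent back-door arc(s) into W.
size 0: {}; under {} W still reaches {A,D,Q} ∋ D.
size 1: {A}, {Q}; under {A} W still reaches {D} ∋ D.
size 2: {A,Q}; under {A,Q} W still reaches {D} ∋ D.
W↔D cannot be blocked by any observed set — no back-door set.
{M}: (i) intercepts every directed W→D path; (ii) no back-door W→{M}; (iii) {W} blocks every back-door {M}→D. Front-door holds.
P(D|do(W)) = Σ_{M} P(M|W) Σ_{W'} P(D|M,W')P(W').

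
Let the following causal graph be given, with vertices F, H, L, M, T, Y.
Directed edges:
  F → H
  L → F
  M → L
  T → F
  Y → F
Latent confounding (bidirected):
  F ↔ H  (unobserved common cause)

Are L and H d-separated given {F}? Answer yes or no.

No — L and H are d-connected given {F}.

Bayes-Ball from L | {F} reaches {H,M,T,Y}.
H ∈ reach(L|{F}) ⇒ L ⊥̸ H | {F}.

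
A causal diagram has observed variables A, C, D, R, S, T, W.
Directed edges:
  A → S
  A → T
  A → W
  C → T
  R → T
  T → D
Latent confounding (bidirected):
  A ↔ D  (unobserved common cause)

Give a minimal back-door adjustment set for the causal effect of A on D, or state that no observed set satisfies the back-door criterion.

desc(A)\{A}={D,S,T,W}; candidates ⊆ {C,R}.
A↔D: latent back-door arc(s) into A.
size 0: {}; under {} A still reaches {D} ∋ D.
size 1: {C}, {R}; under {C} A still reaches {D} ∋ D.
size 2: {C,R}; under {C,R} A still reaches {D} ∋ D.
A↔D cannot be blocked by any observed set — no back-door set.

A→D: no observed back-door set.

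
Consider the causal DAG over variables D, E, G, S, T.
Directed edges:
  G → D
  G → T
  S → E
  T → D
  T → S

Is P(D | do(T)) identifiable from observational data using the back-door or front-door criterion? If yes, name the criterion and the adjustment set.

P(D|do(T)): backdoor, adjust for {G}.

desc(T)\{T}={D,E,S}; candidates ⊆ {G}.
size 0: {}; under {} T still reaches {D,G} ∋ D.
{G}: T⊥D given {G} in G with T→· removed — back-door holds.
P(D|do(T)) = Σ_{G} P(D|T,G)·P(G).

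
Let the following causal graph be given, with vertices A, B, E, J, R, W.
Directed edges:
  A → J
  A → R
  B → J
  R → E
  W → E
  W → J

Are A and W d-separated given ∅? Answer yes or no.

Yes — A ⊥ W | ∅.

Bayes-Ball from A | ∅ reaches {E,J,R}.
W ∉ reach(A|∅) ⇒ A ⊥ W | ∅.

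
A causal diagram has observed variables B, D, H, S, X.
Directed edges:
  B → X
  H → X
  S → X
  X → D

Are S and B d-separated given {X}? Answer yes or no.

No — S and B are d-connected given {X}.

Bayes-Ball from S | {X} reaches {B,H}.
B ∈ reach(S|{X}) ⇒ S ⊥̸ B | {X}.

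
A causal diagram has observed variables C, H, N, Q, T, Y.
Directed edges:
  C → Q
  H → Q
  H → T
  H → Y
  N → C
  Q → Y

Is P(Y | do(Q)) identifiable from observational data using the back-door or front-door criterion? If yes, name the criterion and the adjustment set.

P(Y|do(Q)): backdoor, adjust for {H}.

desc(Q)\{Q}={Y}; candidates ⊆ {C,H,N,T}.
size 0: {}; under {} Q still reaches {C,H,N,T,Y} ∋ Y.
{H}: Q⊥Y given {H} in G with Q→· removed — back-door holds.
P(Y|do(Q)) = Σ_{H} P(Y|Q,H)·P(H).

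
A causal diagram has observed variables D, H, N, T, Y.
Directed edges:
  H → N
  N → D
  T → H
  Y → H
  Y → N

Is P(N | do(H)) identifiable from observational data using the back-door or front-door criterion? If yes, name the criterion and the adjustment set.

P(N|do(H)): backdoor, adjust for {Y}.

desc(H)\{H}={D,N}; candidates ⊆ {T,Y}.
size 0: {}; under {} H still reaches {D,N,T,Y} ∋ N.
{Y}: H⊥N given {Y} in G with H→· removed — back-door holds.
P(N|do(H)) = Σ_{Y} P(N|H,Y)·P(Y).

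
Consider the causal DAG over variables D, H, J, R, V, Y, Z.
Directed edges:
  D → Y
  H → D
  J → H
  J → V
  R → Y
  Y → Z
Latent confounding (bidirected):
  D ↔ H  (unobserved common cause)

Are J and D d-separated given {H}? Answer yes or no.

Bayes-Ball from J | {H} reaches {D,V,Y,Z}.
D ∈ reach(J|{H}) ⇒ J ⊥̸ D | {H}.

No — J and D are d-connected given {H}.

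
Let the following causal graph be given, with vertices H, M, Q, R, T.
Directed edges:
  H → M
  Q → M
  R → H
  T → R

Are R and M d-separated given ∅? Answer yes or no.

Bayes-Ball from R | ∅ reaches {H,M,T}.
M ∈ reach(R|∅) ⇒ R ⊥̸ M | ∅.

No — R and M are d-connected given ∅.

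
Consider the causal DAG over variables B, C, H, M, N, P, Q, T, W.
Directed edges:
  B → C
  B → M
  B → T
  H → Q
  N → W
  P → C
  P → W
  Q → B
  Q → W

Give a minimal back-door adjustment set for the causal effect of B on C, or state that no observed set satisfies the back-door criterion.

B→C: minimal back-door set ∅.

desc(B)\{B}={C,M,T}; candidates ⊆ {H,N,P,Q,W}.
∅: B⊥C given ∅ in G with B→· removed — back-door holds.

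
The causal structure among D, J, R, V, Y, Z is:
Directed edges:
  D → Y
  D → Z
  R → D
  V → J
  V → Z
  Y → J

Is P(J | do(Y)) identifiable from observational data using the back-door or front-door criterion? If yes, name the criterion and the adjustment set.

P(J|do(Y)): backdoor, adjust for ∅.

desc(Y)\{Y}={J}; candidates ⊆ {D,R,V,Z}.
∅: Y⊥J given ∅ in G with Y→· removed — back-door holds.
P(J|do(Y)) = P(J|Y) — no adjustment needed.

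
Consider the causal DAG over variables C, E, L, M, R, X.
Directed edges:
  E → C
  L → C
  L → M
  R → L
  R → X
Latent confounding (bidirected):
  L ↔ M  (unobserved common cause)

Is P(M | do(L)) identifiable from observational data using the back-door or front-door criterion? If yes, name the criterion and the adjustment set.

desc(L)\{L}={C,M}; candidates ⊆ {E,R,X}.
L↔M: latent back-door arc(s) into L.
size 0: {}; under {} L still reaches {M,R,X} ∋ M.
size 1: {E}, {R}, {X}; under {E} L still reaches {M,R,X} ∋ M.
size 2: {E,R}, {E,X}, {R,X}; under {E,R} L still reaches {M} ∋ M.
L↔M cannot be blocked by any observed set — no back-door set.
No mediator lies on a directed L→…→M path.
Neither criterion identifies P(M|do(L)) in this graph.

P(M|do(L)): not identifiable (no BD/FD set).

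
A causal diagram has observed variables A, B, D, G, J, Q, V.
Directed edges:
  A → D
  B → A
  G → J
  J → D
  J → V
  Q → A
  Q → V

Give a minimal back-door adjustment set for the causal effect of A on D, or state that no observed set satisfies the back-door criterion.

desc(A)\{A}={D}; candidates ⊆ {B,G,J,Q,V}.
∅: A⊥D given ∅ in G with A→· removed — back-door holds.

A→D: minimal back-door set ∅.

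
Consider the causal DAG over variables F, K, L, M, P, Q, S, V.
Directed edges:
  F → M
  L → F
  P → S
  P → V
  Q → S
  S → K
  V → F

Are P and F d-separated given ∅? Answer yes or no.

No — P and F are d-connected given ∅.

Bayes-Ball from P | ∅ reaches {F,K,M,S,V}.
F ∈ reach(P|∅) ⇒ P ⊥̸ F | ∅.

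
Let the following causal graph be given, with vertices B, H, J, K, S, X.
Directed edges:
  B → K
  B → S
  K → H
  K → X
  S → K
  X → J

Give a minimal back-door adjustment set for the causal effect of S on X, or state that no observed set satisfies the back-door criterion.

S→X: minimal back-door set {B}.

desc(S)\{S}={H,J,K,X}; candidates ⊆ {B}.
size 0: {}; under {} S still reaches {B,H,J,K,X} ∋ X.
{B}: S⊥X given {B} in G with S→· removed — back-door holds.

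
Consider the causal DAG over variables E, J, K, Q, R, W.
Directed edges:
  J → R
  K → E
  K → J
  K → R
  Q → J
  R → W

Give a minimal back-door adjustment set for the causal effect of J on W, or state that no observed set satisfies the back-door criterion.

J→W: minimal back-door set {K}.

desc(J)\{J}={R,W}; candidates ⊆ {E,K,Q}.
size 0: {}; under {} J still reaches {E,K,Q,R,W} ∋ W.
{K}: J⊥W given {K} in G with J→· removed — back-door holds.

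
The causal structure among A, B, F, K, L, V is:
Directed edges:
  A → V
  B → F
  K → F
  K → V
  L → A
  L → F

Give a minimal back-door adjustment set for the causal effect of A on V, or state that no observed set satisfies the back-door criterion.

desc(A)\{A}={V}; candidates ⊆ {B,F,K,L}.
∅: A⊥V given ∅ in G with A→· removed — back-door holds.

A→V: minimal back-door set ∅.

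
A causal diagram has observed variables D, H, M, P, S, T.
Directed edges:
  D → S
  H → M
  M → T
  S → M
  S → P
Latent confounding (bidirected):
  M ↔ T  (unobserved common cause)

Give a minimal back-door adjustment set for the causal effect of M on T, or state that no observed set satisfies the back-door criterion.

M→T: no observed back-door set.

desc(M)\{M}={T}; candidates ⊆ {D,H,P,S}.
M↔T: latent back-door arc(s) into M.
size 0: {}; under {} M still reaches {D,H,P,S,T} ∋ T.
size 1: {D}, {H}, {P} …(+1); under {D} M still reaches {H,P,S,T} ∋ T.
size 2: {D,H}, {D,P}, {D,S} …(+3); under {D,H} M still reaches {P,S,T} ∋ T.
M↔T cannot be blocked by any observed set — no back-door set.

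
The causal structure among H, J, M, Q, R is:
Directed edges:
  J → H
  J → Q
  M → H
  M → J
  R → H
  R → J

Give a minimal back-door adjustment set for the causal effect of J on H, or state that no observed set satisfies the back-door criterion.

J→H: minimal back-door set {M, R}.

desc(J)\{J}={H,Q}; candidates ⊆ {M,R}.
size 0: {}; under {} J still reaches {H,M,R} ∋ H.
size 1: {M}, {R}; under {M} J still reaches {H,R} ∋ H.
{M,R}: J⊥H given {M,R} in G with J→· removed — back-door holds.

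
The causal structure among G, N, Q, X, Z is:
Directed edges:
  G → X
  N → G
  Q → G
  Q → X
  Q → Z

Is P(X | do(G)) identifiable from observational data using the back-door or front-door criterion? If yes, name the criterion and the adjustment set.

desc(G)\{G}={X}; candidates ⊆ {N,Q,Z}.
size 0: {}; under {} G still reaches {N,Q,X,Z} ∋ X.
{Q}: G⊥X given {Q} in G with G→· removed — back-door holds.
P(X|do(G)) = Σ_{Q} P(X|G,Q)·P(Q).

P(X|do(G)): backdoor, adjust for {Q}.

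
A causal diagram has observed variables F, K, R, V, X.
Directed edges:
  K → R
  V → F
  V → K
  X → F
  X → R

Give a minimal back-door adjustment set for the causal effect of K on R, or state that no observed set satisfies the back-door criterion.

K→R: minimal back-door set ∅.

desc(K)\{K}={R}; candidates ⊆ {F,V,X}.
∅: K⊥R given ∅ in G with K→· removed — back-door holds.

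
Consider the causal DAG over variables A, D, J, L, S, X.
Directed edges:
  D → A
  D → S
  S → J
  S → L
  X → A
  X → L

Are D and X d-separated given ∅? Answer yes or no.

Bayes-Ball from D | ∅ reaches {A,J,L,S}.
X ∉ reach(D|∅) ⇒ D ⊥ X | ∅.

Yes — D ⊥ X | ∅.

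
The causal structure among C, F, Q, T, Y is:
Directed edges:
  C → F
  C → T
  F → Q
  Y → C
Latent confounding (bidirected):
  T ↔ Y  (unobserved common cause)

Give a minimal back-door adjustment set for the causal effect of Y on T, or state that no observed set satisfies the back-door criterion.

Y→T: no observed back-door set.

desc(Y)\{Y}={C,F,Q,T}; candidates ⊆ {—}.
Y↔T: latent back-door arc(s) into Y.
size 0: {}; under {} Y still reaches {T} ∋ T.
Y↔T cannot be blocked by any observed set — no back-door set.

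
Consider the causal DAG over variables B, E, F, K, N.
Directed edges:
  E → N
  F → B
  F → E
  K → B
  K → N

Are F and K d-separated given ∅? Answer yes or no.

Bayes-Ball from F | ∅ reaches {B,E,N}.
K ∉ reach(F|∅) ⇒ F ⊥ K | ∅.

Yes — F ⊥ K | ∅.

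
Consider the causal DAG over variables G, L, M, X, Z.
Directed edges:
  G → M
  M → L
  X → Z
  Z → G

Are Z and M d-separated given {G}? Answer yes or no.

Yes — Z ⊥ M | {G}.

Bayes-Ball from Z | {G} reaches {X}.
M ∉ reach(Z|{G}) ⇒ Z ⊥ M | {G}.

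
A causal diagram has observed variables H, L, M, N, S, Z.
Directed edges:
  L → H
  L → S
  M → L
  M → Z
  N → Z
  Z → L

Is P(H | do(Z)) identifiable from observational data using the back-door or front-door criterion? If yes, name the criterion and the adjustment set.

desc(Z)\{Z}={H,L,S}; candidates ⊆ {M,N}.
size 0: {}; under {} Z still reaches {H,L,M,N,S} ∋ H.
{M}: Z⊥H given {M} in G with Z→· removed — back-door holds.
P(H|do(Z)) = Σ_{M} P(H|Z,M)·P(M).

P(H|do(Z)): backdoor, adjust for {M}.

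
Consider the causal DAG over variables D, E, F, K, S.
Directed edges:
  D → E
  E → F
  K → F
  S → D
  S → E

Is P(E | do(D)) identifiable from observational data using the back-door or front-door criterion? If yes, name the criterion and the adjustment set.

P(E|do(D)): backdoor, adjust for {S}.

desc(D)\{D}={E,F}; candidates ⊆ {K,S}.
size 0: {}; under {} D still reaches {E,F,S} ∋ E.
{S}: D⊥E given {S} in G with D→· removed — back-door holds.
P(E|do(D)) = Σ_{S} P(E|D,S)·P(S).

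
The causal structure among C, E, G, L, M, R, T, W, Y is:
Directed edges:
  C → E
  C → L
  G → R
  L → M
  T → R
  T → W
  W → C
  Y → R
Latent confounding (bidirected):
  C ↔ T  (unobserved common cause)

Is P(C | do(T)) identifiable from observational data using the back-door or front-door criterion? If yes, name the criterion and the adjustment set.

P(C|do(T)): frontdoor, adjust for {W}.

desc(T)\{T}={C,E,L,M,R,W}; candidates ⊆ {G,Y}.
T↔C: latent back-door arc(s) into T.
size 0: {}; under {} T still reaches {C,E,L,M} ∋ C.
size 1: {G}, {Y}; under {G} T still reaches {C,E,L,M} ∋ C.
size 2: {G,Y}; under {G,Y} T still reaches {C,E,L,M} ∋ C.
T↔C cannot be blocked by any observed set — no back-door set.
{W}: (i) intercepts every directed T→C path; (ii) no back-door T→{W}; (iii) {T} blocks every back-door {W}→C. Front-door holds.
P(C|do(T)) = Σ_{W} P(W|T) Σ_{T'} P(C|W,T')P(T').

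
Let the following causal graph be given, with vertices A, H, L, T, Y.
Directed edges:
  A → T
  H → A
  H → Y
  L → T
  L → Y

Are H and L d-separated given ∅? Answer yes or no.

Yes — H ⊥ L | ∅.

Bayes-Ball from H | ∅ reaches {A,T,Y}.
L ∉ reach(H|∅) ⇒ H ⊥ L | ∅.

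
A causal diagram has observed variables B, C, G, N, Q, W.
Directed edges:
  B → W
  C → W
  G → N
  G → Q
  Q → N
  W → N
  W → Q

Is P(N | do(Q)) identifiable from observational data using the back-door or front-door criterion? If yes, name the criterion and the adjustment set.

desc(Q)\{Q}={N}; candidates ⊆ {B,C,G,W}.
size 0: {}; under {} Q still reaches {B,C,G,N,W} ∋ N.
size 1: {B}, {C}, {G} …(+1); under {B} Q still reaches {C,G,N,W} ∋ N.
{G,W}: Q⊥N given {G,W} in G with Q→· removed — back-door holds.
P(N|do(Q)) = Σ_{G,W} P(N|Q,G,W)·P(G,W).

P(N|do(Q)): backdoor, adjust for {G, W}.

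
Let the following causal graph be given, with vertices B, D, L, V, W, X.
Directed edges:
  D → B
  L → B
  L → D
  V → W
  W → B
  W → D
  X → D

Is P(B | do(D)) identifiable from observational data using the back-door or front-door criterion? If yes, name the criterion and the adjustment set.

desc(D)\{D}={B}; candidates ⊆ {L,V,W,X}.
size 0: {}; under {} D still reaches {B,L,V,W,X} ∋ B.
size 1: {L}, {V}, {W} …(+1); under {L} D still reaches {B,V,W,X} ∋ B.
{L,W}: D⊥B given {L,W} in G with D→· removed — back-door holds.
P(B|do(D)) = Σ_{L,W} P(B|D,L,W)·P(L,W).

P(B|do(D)): backdoor, adjust for {L, W}.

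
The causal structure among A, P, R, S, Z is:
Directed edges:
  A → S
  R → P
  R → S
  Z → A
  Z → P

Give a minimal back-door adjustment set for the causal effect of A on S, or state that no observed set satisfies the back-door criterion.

desc(A)\{A}={S}; candidates ⊆ {P,R,Z}.
∅: A⊥S given ∅ in G with A→· removed — back-door holds.

A→S: minimal back-door set ∅.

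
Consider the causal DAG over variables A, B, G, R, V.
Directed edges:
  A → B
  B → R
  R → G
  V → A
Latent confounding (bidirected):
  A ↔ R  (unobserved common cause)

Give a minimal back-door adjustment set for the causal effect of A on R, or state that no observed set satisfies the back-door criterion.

desc(A)\{A}={B,G,R}; candidates ⊆ {V}.
A↔R: latent back-door arc(s) into A.
size 0: {}; under {} A still reaches {G,R,V} ∋ R.
size 1: {V}; under {V} A still reaches {G,R} ∋ R.
A↔R cannot be blocked by any observed set — no back-door set.

A→R: no observed back-door set.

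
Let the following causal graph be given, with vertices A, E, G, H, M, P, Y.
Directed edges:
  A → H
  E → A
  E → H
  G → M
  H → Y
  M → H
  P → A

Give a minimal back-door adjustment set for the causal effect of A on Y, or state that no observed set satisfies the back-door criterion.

A→Y: minimal back-door set {E}.

desc(A)\{A}={H,Y}; candidates ⊆ {E,G,M,P}.
size 0: {}; under {} A still reaches {E,H,P,Y} ∋ Y.
{E}: A⊥Y given {E} in G with A→· removed — back-door holds.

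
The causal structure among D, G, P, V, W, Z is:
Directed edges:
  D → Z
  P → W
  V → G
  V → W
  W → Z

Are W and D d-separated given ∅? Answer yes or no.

Bayes-Ball from W | ∅ reaches {G,P,V,Z}.
D ∉ reach(W|∅) ⇒ W ⊥ D | ∅.

Yes — W ⊥ D | ∅.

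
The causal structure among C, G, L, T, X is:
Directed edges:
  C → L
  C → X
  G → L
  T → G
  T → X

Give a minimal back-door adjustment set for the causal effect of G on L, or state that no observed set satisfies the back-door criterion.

G→L: minimal back-door set ∅.

desc(G)\{G}={L}; candidates ⊆ {C,T,X}.
∅: G⊥L given ∅ in G with G→· removed — back-door holds.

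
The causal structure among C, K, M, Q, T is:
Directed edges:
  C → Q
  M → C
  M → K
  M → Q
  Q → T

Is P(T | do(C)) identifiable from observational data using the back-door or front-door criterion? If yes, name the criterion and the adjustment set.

P(T|do(C)): backdoor, adjust for {M}.

desc(C)\{C}={Q,T}; candidates ⊆ {K,M}.
size 0: {}; under {} C still reaches {K,M,Q,T} ∋ T.
{M}: C⊥T given {M} in G with C→· removed — back-door holds.
P(T|do(C)) = Σ_{M} P(T|C,M)·P(M).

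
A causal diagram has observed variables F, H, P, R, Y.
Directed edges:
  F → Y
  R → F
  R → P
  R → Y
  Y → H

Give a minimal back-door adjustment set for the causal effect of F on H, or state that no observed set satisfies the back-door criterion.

F→H: minimal back-door set {R}.

desc(F)\{F}={H,Y}; candidates ⊆ {P,R}.
size 0: {}; under {} F still reaches {H,P,R,Y} ∋ H.
{R}: F⊥H given {R} in G with F→· removed — back-door holds.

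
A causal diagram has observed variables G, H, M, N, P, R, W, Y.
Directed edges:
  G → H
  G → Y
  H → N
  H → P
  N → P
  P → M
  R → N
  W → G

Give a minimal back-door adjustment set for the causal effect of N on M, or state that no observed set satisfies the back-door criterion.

desc(N)\{N}={M,P}; candidates ⊆ {G,H,R,W,Y}.
size 0: {}; under {} N still reaches {G,H,M,P,R,W,Y} ∋ M.
{H}: N⊥M given {H} in G with N→· removed — back-door holds.

N→M: minimal back-door set {H}.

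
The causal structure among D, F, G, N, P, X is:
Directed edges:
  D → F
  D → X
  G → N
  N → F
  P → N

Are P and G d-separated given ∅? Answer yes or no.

Bayes-Ball from P | ∅ reaches {F,N}.
G ∉ reach(P|∅) ⇒ P ⊥ G | ∅.

Yes — P ⊥ G | ∅.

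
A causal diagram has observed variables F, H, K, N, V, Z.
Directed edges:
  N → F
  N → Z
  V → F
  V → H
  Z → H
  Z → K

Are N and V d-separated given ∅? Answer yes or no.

Yes — N ⊥ V | ∅.

Bayes-Ball from N | ∅ reaches {F,H,K,Z}.
V ∉ reach(N|∅) ⇒ N ⊥ V | ∅.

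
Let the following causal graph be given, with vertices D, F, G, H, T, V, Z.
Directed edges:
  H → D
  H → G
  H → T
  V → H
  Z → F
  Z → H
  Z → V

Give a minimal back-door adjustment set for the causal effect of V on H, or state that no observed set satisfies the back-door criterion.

desc(V)\{V}={D,G,H,T}; candidates ⊆ {F,Z}.
size 0: {}; under {} V still reaches {D,F,G,H,T,Z} ∋ H.
{Z}: V⊥H given {Z} in G with V→· removed — back-door holds.

V→H: minimal back-door set {Z}.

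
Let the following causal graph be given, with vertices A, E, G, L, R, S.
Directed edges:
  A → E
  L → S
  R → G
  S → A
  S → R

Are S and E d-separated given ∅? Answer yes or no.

Bayes-Ball from S | ∅ reaches {A,E,G,L,R}.
E ∈ reach(S|∅) ⇒ S ⊥̸ E | ∅.

No — S and E are d-connected given ∅.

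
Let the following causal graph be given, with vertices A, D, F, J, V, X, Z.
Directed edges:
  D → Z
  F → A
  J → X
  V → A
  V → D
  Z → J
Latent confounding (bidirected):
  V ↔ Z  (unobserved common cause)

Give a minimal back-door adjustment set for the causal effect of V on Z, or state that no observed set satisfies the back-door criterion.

V→Z: no observed back-door set.

desc(V)\{V}={A,D,J,X,Z}; candidates ⊆ {F}.
V↔Z: latent back-door arc(s) into V.
size 0: {}; under {} V still reaches {J,X,Z} ∋ Z.
size 1: {F}; under {F} V still reaches {J,X,Z} ∋ Z.
V↔Z cannot be blocked by any observed set — no back-door set.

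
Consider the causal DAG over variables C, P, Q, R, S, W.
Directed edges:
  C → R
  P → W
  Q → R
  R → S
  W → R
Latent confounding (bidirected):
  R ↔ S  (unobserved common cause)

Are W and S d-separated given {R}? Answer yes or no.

No — W and S are d-connected given {R}.

Bayes-Ball from W | {R} reaches {C,P,Q,S}.
S ∈ reach(W|{R}) ⇒ W ⊥̸ S | {R}.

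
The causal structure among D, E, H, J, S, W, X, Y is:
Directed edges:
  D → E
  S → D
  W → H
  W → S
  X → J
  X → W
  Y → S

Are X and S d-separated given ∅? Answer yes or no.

No — X and S are d-connected given ∅.

Bayes-Ball from X | ∅ reaches {D,E,H,J,S,W}.
S ∈ reach(X|∅) ⇒ X ⊥̸ S | ∅.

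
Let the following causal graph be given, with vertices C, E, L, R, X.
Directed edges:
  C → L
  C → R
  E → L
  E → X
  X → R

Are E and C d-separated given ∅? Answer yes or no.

Bayes-Ball from E | ∅ reaches {L,R,X}.
C ∉ reach(E|∅) ⇒ E ⊥ C | ∅.

Yes — E ⊥ C | ∅.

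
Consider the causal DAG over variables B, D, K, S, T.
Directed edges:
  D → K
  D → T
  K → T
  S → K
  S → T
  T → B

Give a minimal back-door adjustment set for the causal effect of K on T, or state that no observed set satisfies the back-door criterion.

K→T: minimal back-door set {D, S}.

desc(K)\{K}={B,T}; candidates ⊆ {D,S}.
size 0: {}; under {} K still reaches {B,D,S,T} ∋ T.
size 1: {D}, {S}; under {D} K still reaches {B,S,T} ∋ T.
{D,S}: K⊥T given {D,S} in G with K→· removed — back-door holds.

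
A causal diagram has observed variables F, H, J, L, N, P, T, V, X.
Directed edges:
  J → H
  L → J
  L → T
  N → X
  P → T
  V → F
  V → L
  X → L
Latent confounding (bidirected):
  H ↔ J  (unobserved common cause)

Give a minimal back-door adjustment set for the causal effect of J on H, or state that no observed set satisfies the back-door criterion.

desc(J)\{J}={H}; candidates ⊆ {F,L,N,P,T,V,X}.
J↔H: latent back-door arc(s) into J.
size 0: {}; under {} J still reaches {F,H,L,N,T,V,X} ∋ H.
size 1: {F}, {L}, {N} …(+4); under {F} J still reaches {H,L,N,T,V,X} ∋ H.
size 2: {F,L}, {F,N}, {F,P} …(+18); under {F,L} J still reaches {H} ∋ H.
J↔H cannot be blocked by any observed set — no back-door set.

J→H: no observed back-door set.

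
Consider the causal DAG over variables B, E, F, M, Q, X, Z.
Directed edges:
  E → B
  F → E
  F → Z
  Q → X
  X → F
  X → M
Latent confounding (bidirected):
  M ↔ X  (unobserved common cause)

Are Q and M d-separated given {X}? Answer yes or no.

Bayes-Ball from Q | {X} reaches {M}.
M ∈ reach(Q|{X}) ⇒ Q ⊥̸ M | {X}.

No — Q and M are d-connected given {X}.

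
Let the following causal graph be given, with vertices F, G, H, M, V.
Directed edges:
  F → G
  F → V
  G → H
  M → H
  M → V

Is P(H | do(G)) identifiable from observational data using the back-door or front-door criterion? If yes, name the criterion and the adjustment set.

desc(G)\{G}={H}; candidates ⊆ {F,M,V}.
∅: G⊥H given ∅ in G with G→· removed — back-door holds.
P(H|do(G)) = P(H|G) — no adjustment needed.

P(H|do(G)): backdoor, adjust for ∅.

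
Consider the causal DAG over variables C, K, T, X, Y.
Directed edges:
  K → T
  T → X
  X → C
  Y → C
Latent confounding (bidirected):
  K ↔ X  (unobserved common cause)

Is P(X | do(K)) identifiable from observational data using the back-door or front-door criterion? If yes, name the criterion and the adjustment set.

P(X|do(K)): frontdoor, adjust for {T}.

desc(K)\{K}={C,T,X}; candidates ⊆ {Y}.
K↔X: latent back-door arc(s) into K.
size 0: {}; under {} K still reaches {C,X} ∋ X.
size 1: {Y}; under {Y} K still reaches {C,X} ∋ X.
K↔X cannot be blocked by any observed set — no back-door set.
{T}: (i) intercepts every directed K→X path; (ii) no back-door K→{T}; (iii) {K} blocks every back-door {T}→X. Front-door holds.
P(X|do(K)) = Σ_{T} P(T|K) Σ_{K'} P(X|T,K')P(K').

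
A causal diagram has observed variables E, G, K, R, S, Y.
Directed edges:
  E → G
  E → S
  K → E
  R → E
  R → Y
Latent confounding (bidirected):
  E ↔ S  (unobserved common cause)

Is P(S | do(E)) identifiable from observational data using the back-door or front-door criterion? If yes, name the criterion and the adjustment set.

desc(E)\{E}={G,S}; candidates ⊆ {K,R,Y}.
E↔S: latent back-door arc(s) into E.
size 0: {}; under {} E still reaches {K,R,S,Y} ∋ S.
size 1: {K}, {R}, {Y}; under {K} E still reaches {R,S,Y} ∋ S.
size 2: {K,R}, {K,Y}, {R,Y}; under {K,R} E still reaches {S} ∋ S.
E↔S cannot be blocked by any observed set — no back-door set.
No mediator lies on a directed E→…→S path.
Neither criterion identifies P(S|do(E)) in this graph.

P(S|do(E)): not identifiable (no BD/FD set).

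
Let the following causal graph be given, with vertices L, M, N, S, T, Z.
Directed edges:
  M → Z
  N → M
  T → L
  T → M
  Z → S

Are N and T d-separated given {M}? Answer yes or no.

Bayes-Ball from N | {M} reaches {L,T}.
T ∈ reach(N|{M}) ⇒ N ⊥̸ T | {M}.

No — N and T are d-connected given {M}.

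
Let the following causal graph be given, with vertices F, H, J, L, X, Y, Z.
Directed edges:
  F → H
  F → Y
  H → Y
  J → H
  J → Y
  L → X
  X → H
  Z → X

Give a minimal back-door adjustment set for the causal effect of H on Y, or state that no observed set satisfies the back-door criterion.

desc(H)\{H}={Y}; candidates ⊆ {F,J,L,X,Z}.
size 0: {}; under {} H still reaches {F,J,L,X,Y,Z} ∋ Y.
size 1: {F}, {J}, {L} …(+2); under {F} H still reaches {J,L,X,Y,Z} ∋ Y.
{F,J}: H⊥Y given {F,J} in G with H→· removed — back-door holds.

H→Y: minimal back-door set {F, J}.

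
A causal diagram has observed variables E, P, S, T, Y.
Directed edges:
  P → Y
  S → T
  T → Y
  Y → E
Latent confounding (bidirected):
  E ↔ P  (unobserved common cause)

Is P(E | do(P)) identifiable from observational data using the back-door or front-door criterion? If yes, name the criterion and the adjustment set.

P(E|do(P)): frontdoor, adjust for {Y}.

desc(P)\{P}={E,Y}; candidates ⊆ {S,T}.
P↔E: latent back-door arc(s) into P.
size 0: {}; under {} P still reaches {E} ∋ E.
size 1: {S}, {T}; under {S} P still reaches {E} ∋ E.
size 2: {S,T}; under {S,T} P still reaches {E} ∋ E.
P↔E cannot be blocked by any observed set — no back-door set.
{Y}: (i) intercepts every directed P→E path; (ii) no back-door P→{Y}; (iii) {P} blocks every back-door {Y}→E. Front-door holds.
P(E|do(P)) = Σ_{Y} P(Y|P) Σ_{P'} P(E|Y,P')P(P').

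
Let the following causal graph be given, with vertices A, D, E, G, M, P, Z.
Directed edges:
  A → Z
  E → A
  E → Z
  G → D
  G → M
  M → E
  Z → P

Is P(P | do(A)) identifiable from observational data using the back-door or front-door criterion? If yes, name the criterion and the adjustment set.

desc(A)\{A}={P,Z}; candidates ⊆ {D,E,G,M}.
size 0: {}; under {} A still reaches {D,E,G,M,P,Z} ∋ P.
{E}: A⊥P given {E} in G with A→· removed — back-door holds.
P(P|do(A)) = Σ_{E} P(P|A,E)·P(E).

P(P|do(A)): backdoor, adjust for {E}.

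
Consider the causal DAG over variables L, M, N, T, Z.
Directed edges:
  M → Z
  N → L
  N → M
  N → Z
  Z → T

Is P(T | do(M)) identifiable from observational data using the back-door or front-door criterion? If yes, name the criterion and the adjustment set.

P(T|do(M)): backdoor, adjust for {N}.

desc(M)\{M}={T,Z}; candidates ⊆ {L,N}.
size 0: {}; under {} M still reaches {L,N,T,Z} ∋ T.
{N}: M⊥T given {N} in G with M→· removed — back-door holds.
P(T|do(M)) = Σ_{N} P(T|M,N)·P(N).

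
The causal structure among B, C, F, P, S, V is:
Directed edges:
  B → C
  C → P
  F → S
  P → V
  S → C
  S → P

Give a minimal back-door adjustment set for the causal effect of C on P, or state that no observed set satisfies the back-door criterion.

C→P: minimal back-door set {S}.

desc(C)\{C}={P,V}; candidates ⊆ {B,F,S}.
size 0: {}; under {} C still reaches {B,F,P,S,V} ∋ P.
{S}: C⊥P given {S} in G with C→· removed — back-door holds.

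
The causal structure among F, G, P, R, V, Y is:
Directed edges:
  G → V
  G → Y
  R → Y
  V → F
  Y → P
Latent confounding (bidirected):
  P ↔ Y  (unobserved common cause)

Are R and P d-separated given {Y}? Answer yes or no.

No — R and P are d-connected given {Y}.

Bayes-Ball from R | {Y} reaches {F,G,P,V}.
P ∈ reach(R|{Y}) ⇒ R ⊥̸ P | {Y}.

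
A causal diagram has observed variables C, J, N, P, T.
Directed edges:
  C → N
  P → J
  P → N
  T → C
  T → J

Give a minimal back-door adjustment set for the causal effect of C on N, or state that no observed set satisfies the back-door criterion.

desc(C)\{C}={N}; candidates ⊆ {J,P,T}.
∅: C⊥N given ∅ in G with C→· removed — back-door holds.

C→N: minimal back-door set ∅.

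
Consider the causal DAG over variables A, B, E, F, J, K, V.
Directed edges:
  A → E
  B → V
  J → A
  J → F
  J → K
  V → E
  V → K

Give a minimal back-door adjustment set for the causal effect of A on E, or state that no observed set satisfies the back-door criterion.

desc(A)\{A}={E}; candidates ⊆ {B,F,J,K,V}.
∅: A⊥E given ∅ in G with A→· removed — back-door holds.

A→E: minimal back-door set ∅.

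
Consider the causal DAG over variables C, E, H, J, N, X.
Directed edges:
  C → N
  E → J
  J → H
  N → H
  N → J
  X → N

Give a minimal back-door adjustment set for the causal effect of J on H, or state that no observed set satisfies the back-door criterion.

J→H: minimal back-door set {N}.

desc(J)\{J}={H}; candidates ⊆ {C,E,N,X}.
size 0: {}; under {} J still reaches {C,E,H,N,X} ∋ H.
{N}: J⊥H given {N} in G with J→· removed — back-door holds.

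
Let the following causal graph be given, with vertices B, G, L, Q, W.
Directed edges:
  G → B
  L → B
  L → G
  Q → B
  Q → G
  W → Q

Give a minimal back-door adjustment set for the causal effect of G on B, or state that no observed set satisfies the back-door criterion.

desc(G)\{G}={B}; candidates ⊆ {L,Q,W}.
size 0: {}; under {} G still reaches {B,L,Q,W} ∋ B.
size 1: {L}, {Q}, {W}; under {L} G still reaches {B,Q,W} ∋ B.
{L,Q}: G⊥B given {L,Q} in G with G→· removed — back-door holds.

G→B: minimal back-door set {L, Q}.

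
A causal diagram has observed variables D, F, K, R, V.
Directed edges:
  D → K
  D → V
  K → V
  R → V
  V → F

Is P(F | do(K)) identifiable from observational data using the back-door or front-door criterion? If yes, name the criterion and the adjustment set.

P(F|do(K)): backdoor, adjust for {D}.

desc(K)\{K}={F,V}; candidates ⊆ {D,R}.
size 0: {}; under {} K still reaches {D,F,V} ∋ F.
{D}: K⊥F given {D} in G with K→· removed — back-door holds.
P(F|do(K)) = Σ_{D} P(F|K,D)·P(D).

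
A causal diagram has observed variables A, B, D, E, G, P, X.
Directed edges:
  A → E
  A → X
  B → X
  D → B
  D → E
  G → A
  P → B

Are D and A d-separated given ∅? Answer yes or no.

Yes — D ⊥ A | ∅.

Bayes-Ball from D | ∅ reaches {B,E,X}.
A ∉ reach(D|∅) ⇒ D ⊥ A | ∅.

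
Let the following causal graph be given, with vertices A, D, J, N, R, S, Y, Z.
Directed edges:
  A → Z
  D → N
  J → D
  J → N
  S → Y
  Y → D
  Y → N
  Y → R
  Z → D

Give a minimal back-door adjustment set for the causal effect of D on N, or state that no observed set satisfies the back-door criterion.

desc(D)\{D}={N}; candidates ⊆ {A,J,R,S,Y,Z}.
size 0: {}; under {} D still reaches {A,J,N,R,S,Y,Z} ∋ N.
size 1: {A}, {J}, {R} …(+3); under {A} D still reaches {J,N,R,S,Y,Z} ∋ N.
{J,Y}: D⊥N given {J,Y} in G with D→· removed — back-door holds.

D→N: minimal back-door set {J, Y}.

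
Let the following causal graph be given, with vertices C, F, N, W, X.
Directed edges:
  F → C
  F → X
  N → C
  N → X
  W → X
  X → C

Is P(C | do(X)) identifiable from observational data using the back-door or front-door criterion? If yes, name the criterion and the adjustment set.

P(C|do(X)): backdoor, adjust for {F, N}.

desc(X)\{X}={C}; candidates ⊆ {F,N,W}.
size 0: {}; under {} X still reaches {C,F,N,W} ∋ C.
size 1: {F}, {N}, {W}; under {F} X still reaches {C,N,W} ∋ C.
{F,N}: X⊥C given {F,N} in G with X→· removed — back-door holds.
P(C|do(X)) = Σ_{F,N} P(C|X,F,N)·P(F,N).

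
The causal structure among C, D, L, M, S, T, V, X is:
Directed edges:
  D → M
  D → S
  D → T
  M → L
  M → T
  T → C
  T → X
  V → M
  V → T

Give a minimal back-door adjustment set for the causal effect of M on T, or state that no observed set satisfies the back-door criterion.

M→T: minimal back-door set {D, V}.

desc(M)\{M}={C,L,T,X}; candidates ⊆ {D,S,V}.
size 0: {}; under {} M still reaches {C,D,S,T,V,X} ∋ T.
size 1: {D}, {S}, {V}; under {D} M still reaches {C,T,V,X} ∋ T.
{D,V}: M⊥T given {D,V} in G with M→· removed — back-door holds.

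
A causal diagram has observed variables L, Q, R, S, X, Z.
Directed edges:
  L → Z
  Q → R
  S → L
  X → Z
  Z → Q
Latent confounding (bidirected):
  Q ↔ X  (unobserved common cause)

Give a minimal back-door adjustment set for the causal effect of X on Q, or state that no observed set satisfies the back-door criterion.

desc(X)\{X}={Q,R,Z}; candidates ⊆ {L,S}.
X↔Q: latent back-door arc(s) into X.
size 0: {}; under {} X still reaches {Q,R} ∋ Q.
size 1: {L}, {S}; under {L} X still reaches {Q,R} ∋ Q.
size 2: {L,S}; under {L,S} X still reaches {Q,R} ∋ Q.
X↔Q cannot be blocked by any observed set — no back-door set.

X→Q: no observed back-door set.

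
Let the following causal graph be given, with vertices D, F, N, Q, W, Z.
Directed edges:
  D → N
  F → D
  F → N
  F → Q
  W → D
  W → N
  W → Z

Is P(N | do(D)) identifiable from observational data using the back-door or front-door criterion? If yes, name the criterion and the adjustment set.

P(N|do(D)): backdoor, adjust for {F, W}.

desc(D)\{D}={N}; candidates ⊆ {F,Q,W,Z}.
size 0: {}; under {} D still reaches {F,N,Q,W,Z} ∋ N.
size 1: {F}, {Q}, {W} …(+1); under {F} D still reaches {N,W,Z} ∋ N.
{F,W}: D⊥N given {F,W} in G with D→· removed — back-door holds.
P(N|do(D)) = Σ_{F,W} P(N|D,F,W)·P(F,W).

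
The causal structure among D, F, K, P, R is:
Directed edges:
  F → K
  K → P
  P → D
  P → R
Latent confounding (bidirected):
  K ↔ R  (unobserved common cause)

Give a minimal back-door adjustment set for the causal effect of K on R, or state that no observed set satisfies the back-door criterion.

K→R: no observed back-door set.

desc(K)\{K}={D,P,R}; candidates ⊆ {F}.
K↔R: latent back-door arc(s) into K.
size 0: {}; under {} K still reaches {F,R} ∋ R.
size 1: {F}; under {F} K still reaches {R} ∋ R.
K↔R cannot be blocked by any observed set — no back-door set.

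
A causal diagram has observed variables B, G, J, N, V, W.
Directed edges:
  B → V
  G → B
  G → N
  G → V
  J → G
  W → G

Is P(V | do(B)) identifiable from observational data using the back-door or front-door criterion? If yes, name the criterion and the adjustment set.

desc(B)\{B}={V}; candidates ⊆ {G,J,N,W}.
size 0: {}; under {} B still reaches {G,J,N,V,W} ∋ V.
{G}: B⊥V given {G} in G with B→· removed — back-door holds.
P(V|do(B)) = Σ_{G} P(V|B,G)·P(G).

P(V|do(B)): backdoor, adjust for {G}.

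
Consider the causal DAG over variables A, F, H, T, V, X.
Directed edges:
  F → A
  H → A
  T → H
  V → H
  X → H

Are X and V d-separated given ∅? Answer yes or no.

Yes — X ⊥ V | ∅.

Bayes-Ball from X | ∅ reaches {A,H}.
V ∉ reach(X|∅) ⇒ X ⊥ V | ∅.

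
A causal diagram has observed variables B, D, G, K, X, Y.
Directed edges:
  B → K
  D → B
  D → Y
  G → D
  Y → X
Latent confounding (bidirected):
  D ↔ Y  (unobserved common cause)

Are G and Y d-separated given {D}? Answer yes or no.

Bayes-Ball from G | {D} reaches {X,Y}.
Y ∈ reach(G|{D}) ⇒ G ⊥̸ Y | {D}.

No — G and Y are d-connected given {D}.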